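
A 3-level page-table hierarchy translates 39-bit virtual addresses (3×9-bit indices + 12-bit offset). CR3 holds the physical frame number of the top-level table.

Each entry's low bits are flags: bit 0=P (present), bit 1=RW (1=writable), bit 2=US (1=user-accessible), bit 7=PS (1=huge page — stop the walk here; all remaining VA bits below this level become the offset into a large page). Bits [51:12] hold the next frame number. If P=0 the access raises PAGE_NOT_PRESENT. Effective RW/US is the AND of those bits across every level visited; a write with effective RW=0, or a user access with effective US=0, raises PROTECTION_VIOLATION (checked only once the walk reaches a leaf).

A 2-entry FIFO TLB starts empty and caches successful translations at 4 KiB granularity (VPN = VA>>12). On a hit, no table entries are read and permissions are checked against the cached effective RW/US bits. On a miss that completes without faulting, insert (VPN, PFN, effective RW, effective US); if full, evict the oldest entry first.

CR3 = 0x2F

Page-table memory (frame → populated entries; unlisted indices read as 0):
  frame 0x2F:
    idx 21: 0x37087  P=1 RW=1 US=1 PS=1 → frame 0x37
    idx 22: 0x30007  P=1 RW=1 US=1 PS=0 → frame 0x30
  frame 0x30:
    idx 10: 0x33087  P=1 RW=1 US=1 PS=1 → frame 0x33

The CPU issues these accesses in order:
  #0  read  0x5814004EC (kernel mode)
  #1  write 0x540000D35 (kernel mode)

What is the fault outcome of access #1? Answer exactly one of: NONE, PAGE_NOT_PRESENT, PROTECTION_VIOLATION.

Trace:
#0 VA=0x5814004EC (r,kernel):
  L0 @0x2F[22] → 0x30007  P=1,RW=1,US=1,PS=0
  L1 @0x30[10] → 0x33087  P=1,RW=1,US=1,PS=1
  → PA=0x334EC (huge @L1)  (2 entries read)
#1 VA=0x540000D35 (w,kernel):
  L0 @0x2F[21] → 0x37087  P=1,RW=1,US=1,PS=1
  → PA=0x37D35 (huge @L0)  (1 entries read)

Access #1 fault: NONE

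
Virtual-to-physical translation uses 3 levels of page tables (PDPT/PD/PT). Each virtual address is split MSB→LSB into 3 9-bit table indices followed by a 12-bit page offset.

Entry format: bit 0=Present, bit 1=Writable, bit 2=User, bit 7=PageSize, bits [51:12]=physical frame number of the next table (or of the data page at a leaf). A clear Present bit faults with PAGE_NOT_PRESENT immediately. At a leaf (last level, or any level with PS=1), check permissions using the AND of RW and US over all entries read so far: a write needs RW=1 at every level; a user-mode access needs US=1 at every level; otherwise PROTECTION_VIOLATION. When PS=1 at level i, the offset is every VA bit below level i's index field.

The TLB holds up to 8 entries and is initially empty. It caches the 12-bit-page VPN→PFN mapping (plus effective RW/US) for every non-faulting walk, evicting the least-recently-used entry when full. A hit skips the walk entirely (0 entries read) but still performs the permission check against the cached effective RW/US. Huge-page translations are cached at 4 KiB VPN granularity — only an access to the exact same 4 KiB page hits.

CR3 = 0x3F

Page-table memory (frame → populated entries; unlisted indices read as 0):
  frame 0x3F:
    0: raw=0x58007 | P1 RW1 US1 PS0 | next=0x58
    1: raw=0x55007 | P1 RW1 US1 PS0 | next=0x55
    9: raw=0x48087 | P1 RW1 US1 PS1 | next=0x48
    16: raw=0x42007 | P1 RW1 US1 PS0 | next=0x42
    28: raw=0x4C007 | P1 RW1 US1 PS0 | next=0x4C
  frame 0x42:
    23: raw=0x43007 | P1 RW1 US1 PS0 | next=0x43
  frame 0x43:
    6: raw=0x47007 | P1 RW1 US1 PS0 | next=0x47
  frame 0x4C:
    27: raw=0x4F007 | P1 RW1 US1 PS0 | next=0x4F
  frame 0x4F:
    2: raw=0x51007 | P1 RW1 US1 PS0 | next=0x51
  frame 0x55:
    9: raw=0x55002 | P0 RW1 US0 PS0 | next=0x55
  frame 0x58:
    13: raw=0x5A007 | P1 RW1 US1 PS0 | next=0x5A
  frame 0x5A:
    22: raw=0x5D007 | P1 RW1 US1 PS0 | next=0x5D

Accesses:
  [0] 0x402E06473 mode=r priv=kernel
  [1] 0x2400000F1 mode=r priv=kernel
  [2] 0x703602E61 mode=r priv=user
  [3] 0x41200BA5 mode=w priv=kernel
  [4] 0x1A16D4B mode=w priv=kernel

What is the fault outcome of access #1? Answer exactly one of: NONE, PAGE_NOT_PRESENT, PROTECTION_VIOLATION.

Walk each access:
#0 VA=0x402E06473 (r,kernel):
  L0 @0x3F[16] → 0x42007  P=1,RW=1,US=1,PS=0
  L1 @0x42[23] → 0x43007  P=1,RW=1,US=1,PS=0
  L2 @0x43[6] → 0x47007  P=1,RW=1,US=1,PS=0
  ✓ 0x47473  — 3 lookups
#1 VA=0x2400000F1 (r,kernel):
  L0 @0x3F[9] → 0x48087  P=1,RW=1,US=1,PS=1
  ✓ 0x480F1 (huge @L0)  — 1 lookups
#2 VA=0x703602E61 (r,user):
  L0 @0x3F[28] → 0x4C007  P=1,RW=1,US=1,PS=0
  L1 @0x4C[27] → 0x4F007  P=1,RW=1,US=1,PS=0
  L2 @0x4F[2] → 0x51007  P=1,RW=1,US=1,PS=0
  ✓ 0x51E61  — 3 lookups
#3 VA=0x41200BA5 (w,kernel):
  L0 @0x3F[1] → 0x55007  P=1,RW=1,US=1,PS=0
  L1 @0x55[9] → 0x55002  P=0,RW=1,US=0,PS=0
  → PAGE_NOT_PRESENT  (2 entries read)
#4 VA=0x1A16D4B (w,kernel):
  L0 @0x3F[0] → 0x58007  P=1,RW=1,US=1,PS=0
  L1 @0x58[13] → 0x5A007  P=1,RW=1,US=1,PS=0
  L2 @0x5A[22] → 0x5D007  P=1,RW=1,US=1,PS=0
  ✓ 0x5DD4B  — 3 lookups

Access #1 fault: NONE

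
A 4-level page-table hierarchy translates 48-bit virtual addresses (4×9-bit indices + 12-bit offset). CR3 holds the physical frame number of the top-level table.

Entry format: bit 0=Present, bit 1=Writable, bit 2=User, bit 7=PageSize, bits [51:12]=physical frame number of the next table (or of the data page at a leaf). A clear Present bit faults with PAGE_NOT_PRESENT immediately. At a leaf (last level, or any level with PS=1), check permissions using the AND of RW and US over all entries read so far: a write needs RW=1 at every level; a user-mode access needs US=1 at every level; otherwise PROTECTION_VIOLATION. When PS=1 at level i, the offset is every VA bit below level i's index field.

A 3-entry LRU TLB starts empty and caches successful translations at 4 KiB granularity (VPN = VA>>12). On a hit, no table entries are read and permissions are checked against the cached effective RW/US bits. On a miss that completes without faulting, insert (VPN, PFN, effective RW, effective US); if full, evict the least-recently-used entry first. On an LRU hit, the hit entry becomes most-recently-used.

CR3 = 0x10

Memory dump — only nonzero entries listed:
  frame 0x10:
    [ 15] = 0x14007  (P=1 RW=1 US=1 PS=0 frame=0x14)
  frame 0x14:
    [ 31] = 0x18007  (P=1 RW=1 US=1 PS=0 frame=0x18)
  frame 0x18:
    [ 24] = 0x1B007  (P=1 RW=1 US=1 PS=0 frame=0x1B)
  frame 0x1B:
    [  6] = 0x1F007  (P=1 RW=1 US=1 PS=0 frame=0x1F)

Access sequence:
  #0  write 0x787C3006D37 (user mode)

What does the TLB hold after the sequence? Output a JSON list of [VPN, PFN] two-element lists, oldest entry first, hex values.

Per-access translation:
#0 VA=0x787C3006D37 (w,user):
  lvl0: tbl 0x10, slot 15 ⇒ 0x14007 (P1/RW1/US1/PS0)
  lvl1: tbl 0x14, slot 31 ⇒ 0x18007 (P1/RW1/US1/PS0)
  lvl2: tbl 0x18, slot 24 ⇒ 0x1B007 (P1/RW1/US1/PS0)
  lvl3: tbl 0x1B, slot 6 ⇒ 0x1F007 (P1/RW1/US1/PS0)
  → PA=0x1FD37  (4 entries read)

TLB: [["0x787C3006", "0x1F"]]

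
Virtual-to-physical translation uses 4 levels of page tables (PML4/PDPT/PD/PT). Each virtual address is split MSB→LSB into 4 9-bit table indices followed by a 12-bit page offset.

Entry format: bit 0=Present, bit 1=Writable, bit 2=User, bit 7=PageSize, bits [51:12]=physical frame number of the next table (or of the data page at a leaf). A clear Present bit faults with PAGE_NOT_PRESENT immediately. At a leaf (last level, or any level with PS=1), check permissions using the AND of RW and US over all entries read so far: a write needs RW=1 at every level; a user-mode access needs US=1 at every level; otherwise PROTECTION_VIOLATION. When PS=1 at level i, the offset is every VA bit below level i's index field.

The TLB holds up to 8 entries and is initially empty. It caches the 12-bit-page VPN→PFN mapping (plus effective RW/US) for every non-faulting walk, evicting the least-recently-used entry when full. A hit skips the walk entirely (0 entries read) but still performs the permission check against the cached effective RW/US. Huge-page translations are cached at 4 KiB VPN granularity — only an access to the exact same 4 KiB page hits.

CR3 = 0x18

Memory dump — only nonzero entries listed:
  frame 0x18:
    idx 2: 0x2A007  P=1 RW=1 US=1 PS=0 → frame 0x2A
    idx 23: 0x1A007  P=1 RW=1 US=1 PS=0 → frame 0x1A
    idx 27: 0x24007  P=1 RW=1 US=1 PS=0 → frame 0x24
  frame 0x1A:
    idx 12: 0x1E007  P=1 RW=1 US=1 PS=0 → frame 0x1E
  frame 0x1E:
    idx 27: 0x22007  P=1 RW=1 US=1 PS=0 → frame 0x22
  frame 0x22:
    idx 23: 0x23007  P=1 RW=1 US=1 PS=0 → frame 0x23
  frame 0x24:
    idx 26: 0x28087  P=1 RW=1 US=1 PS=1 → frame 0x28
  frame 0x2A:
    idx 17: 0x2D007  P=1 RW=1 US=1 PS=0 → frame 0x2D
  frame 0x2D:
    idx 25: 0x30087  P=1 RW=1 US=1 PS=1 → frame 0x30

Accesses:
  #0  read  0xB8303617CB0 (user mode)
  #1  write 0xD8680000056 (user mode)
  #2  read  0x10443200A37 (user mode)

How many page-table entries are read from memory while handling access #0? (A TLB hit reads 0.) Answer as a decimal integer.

Per-access translation:
#0 VA=0xB8303617CB0 (r,user):
  L0: frame=0x18 idx=23 entry=0x1A007 [P=1 RW=1 US=1 PS=0]
  L1: frame=0x1A idx=12 entry=0x1E007 [P=1 RW=1 US=1 PS=0]
  L2: frame=0x1E idx=27 entry=0x22007 [P=1 RW=1 US=1 PS=0]
  L3: frame=0x22 idx=23 entry=0x23007 [P=1 RW=1 US=1 PS=0]
  ✓ 0x23CB0  — 4 lookups
#1 VA=0xD8680000056 (w,user):
  L0: frame=0x18 idx=27 entry=0x24007 [P=1 RW=1 US=1 PS=0]
  L1: frame=0x24 idx=26 entry=0x28087 [P=1 RW=1 US=1 PS=1]
  ✓ 0x28056 (huge @L1)  — 2 lookups
#2 VA=0x10443200A37 (r,user):
  L0: frame=0x18 idx=2 entry=0x2A007 [P=1 RW=1 US=1 PS=0]
  L1: frame=0x2A idx=17 entry=0x2D007 [P=1 RW=1 US=1 PS=0]
  L2: frame=0x2D idx=25 entry=0x30087 [P=1 RW=1 US=1 PS=1]
  ✓ 0x30A37 (huge @L2)  — 3 lookups

Entries read for #0: 4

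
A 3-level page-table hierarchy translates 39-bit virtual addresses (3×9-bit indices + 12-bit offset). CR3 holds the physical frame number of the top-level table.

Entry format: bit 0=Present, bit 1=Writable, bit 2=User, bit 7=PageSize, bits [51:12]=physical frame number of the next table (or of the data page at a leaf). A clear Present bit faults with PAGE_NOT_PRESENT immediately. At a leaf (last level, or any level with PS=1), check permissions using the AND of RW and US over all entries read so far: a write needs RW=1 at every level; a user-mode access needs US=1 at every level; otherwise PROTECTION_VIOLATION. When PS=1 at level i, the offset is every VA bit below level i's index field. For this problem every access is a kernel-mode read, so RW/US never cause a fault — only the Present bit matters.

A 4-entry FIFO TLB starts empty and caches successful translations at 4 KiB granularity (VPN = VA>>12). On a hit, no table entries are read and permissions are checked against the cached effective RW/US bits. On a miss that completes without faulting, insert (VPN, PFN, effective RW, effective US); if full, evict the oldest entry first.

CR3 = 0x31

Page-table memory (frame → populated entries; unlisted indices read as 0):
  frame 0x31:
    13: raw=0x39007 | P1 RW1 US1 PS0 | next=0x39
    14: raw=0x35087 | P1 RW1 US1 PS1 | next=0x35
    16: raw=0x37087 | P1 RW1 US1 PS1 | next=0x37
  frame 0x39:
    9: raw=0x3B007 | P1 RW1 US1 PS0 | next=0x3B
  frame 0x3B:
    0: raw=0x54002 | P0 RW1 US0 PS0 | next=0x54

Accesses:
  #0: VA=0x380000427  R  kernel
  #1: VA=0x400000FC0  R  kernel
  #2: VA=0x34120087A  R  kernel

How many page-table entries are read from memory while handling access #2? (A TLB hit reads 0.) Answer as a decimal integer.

Trace:
#0 VA=0x380000427 (r,kernel):
  L0: frame=0x31 idx=14 entry=0x35087 [P=1 RW=1 US=1 PS=1]
  ✓ 0x35427 (huge @L0)  — 1 lookups
#1 VA=0x400000FC0 (r,kernel):
  L0: frame=0x31 idx=16 entry=0x37087 [P=1 RW=1 US=1 PS=1]
  ✓ 0x37FC0 (huge @L0)  — 1 lookups
#2 VA=0x34120087A (r,kernel):
  L0: frame=0x31 idx=13 entry=0x39007 [P=1 RW=1 US=1 PS=0]
  L1: frame=0x39 idx=9 entry=0x3B007 [P=1 RW=1 US=1 PS=0]
  L2: frame=0x3B idx=0 entry=0x54002 [P=0 RW=1 US=0 PS=0]
  → PAGE_NOT_PRESENT  (3 entries read)

Entries read for #2: 3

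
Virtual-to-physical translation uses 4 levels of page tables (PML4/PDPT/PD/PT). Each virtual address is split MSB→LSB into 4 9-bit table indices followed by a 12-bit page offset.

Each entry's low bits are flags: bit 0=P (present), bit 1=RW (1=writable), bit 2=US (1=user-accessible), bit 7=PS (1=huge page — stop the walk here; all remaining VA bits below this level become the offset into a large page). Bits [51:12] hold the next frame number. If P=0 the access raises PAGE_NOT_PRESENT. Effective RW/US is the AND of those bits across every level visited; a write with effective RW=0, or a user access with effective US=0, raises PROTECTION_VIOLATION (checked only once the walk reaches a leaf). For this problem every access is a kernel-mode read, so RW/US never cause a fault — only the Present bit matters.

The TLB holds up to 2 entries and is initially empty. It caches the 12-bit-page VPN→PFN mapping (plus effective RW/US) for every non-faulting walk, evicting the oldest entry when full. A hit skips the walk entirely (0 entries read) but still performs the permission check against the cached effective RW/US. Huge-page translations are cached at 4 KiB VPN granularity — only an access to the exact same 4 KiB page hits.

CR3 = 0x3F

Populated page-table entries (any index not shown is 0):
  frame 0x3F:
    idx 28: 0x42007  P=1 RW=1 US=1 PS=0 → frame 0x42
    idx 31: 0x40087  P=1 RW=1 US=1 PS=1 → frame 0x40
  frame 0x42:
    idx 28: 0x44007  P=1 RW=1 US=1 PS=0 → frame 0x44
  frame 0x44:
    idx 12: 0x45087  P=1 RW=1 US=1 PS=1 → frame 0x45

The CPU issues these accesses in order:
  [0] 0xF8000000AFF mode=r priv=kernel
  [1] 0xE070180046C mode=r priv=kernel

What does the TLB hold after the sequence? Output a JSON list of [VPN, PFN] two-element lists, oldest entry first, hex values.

Trace:
#0 VA=0xF8000000AFF (r,kernel):
  L0 @0x3F[31] → 0x40087  P=1,RW=1,US=1,PS=1
  ✓ 0x40AFF (huge @L0)  — 1 lookups
#1 VA=0xE070180046C (r,kernel):
  L0 @0x3F[28] → 0x42007  P=1,RW=1,US=1,PS=0
  L1 @0x42[28] → 0x44007  P=1,RW=1,US=1,PS=0
  L2 @0x44[12] → 0x45087  P=1,RW=1,US=1,PS=1
  ✓ 0x4546C (huge @L2)  — 3 lookups

TLB: [["0xF8000000", "0x40"], ["0xE0701800", "0x45"]]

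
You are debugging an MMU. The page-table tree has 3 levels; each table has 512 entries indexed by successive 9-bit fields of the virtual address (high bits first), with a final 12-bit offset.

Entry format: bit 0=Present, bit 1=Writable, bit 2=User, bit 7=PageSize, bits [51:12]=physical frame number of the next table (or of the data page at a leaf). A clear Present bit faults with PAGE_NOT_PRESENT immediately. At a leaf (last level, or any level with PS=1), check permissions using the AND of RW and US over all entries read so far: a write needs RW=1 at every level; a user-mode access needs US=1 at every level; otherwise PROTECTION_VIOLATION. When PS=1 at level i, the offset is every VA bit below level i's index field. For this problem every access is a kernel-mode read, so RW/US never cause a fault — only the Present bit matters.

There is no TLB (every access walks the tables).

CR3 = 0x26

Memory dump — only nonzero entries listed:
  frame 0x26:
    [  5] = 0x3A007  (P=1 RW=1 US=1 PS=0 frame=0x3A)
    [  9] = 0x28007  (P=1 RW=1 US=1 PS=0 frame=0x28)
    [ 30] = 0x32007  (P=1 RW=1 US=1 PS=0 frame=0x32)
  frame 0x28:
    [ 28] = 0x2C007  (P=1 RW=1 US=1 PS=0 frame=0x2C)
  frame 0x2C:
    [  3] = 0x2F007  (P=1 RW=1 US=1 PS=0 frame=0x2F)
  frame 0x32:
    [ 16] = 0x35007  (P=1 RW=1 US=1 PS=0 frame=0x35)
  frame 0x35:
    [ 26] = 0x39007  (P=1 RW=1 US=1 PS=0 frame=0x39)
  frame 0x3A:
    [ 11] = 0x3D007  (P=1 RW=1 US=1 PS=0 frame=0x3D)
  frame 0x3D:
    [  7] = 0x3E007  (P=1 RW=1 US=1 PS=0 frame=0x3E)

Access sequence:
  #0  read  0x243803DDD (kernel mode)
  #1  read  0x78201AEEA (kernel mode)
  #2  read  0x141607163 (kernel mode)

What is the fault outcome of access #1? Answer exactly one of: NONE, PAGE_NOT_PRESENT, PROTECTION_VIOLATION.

Trace:
#0 VA=0x243803DDD (r,kernel):
  L0: frame=0x26 idx=9 entry=0x28007 [P=1 RW=1 US=1 PS=0]
  L1: frame=0x28 idx=28 entry=0x2C007 [P=1 RW=1 US=1 PS=0]
  L2: frame=0x2C idx=3 entry=0x2F007 [P=1 RW=1 US=1 PS=0]
  ⇒ phys 0x2FDDD  [3 reads]
#1 VA=0x78201AEEA (r,kernel):
  L0: frame=0x26 idx=30 entry=0x32007 [P=1 RW=1 US=1 PS=0]
  L1: frame=0x32 idx=16 entry=0x35007 [P=1 RW=1 US=1 PS=0]
  L2: frame=0x35 idx=26 entry=0x39007 [P=1 RW=1 US=1 PS=0]
  ⇒ phys 0x39EEA  [3 reads]
#2 VA=0x141607163 (r,kernel):
  L0: frame=0x26 idx=5 entry=0x3A007 [P=1 RW=1 US=1 PS=0]
  L1: frame=0x3A idx=11 entry=0x3D007 [P=1 RW=1 US=1 PS=0]
  L2: frame=0x3D idx=7 entry=0x3E007 [P=1 RW=1 US=1 PS=0]
  ⇒ phys 0x3E163  [3 reads]

Access #1 fault: NONE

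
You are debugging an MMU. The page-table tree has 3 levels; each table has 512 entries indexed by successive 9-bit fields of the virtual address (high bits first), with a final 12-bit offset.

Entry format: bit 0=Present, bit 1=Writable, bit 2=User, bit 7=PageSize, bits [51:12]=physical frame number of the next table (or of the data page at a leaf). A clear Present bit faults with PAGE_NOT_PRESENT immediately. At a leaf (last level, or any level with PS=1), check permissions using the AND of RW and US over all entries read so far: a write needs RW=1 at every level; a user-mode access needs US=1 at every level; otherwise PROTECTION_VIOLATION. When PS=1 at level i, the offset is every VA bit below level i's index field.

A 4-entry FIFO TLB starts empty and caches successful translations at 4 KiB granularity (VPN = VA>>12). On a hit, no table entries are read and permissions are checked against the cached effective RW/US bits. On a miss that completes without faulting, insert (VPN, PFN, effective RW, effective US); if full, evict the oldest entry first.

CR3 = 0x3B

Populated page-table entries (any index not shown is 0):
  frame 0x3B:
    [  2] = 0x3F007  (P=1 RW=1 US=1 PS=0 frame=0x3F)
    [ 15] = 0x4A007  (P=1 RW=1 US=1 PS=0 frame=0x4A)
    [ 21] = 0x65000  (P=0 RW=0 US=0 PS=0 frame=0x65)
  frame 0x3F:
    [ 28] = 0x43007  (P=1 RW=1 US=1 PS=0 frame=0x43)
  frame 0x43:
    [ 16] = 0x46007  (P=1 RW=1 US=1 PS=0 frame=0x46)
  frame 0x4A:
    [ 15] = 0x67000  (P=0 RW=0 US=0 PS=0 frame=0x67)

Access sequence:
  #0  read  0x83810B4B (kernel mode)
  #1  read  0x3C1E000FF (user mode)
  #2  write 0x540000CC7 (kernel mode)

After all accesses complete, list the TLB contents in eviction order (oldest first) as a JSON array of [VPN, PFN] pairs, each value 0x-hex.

Per-access translation:
#0 VA=0x83810B4B (r,kernel):
  lvl0: tbl 0x3B, slot 2 ⇒ 0x3F007 (P1/RW1/US1/PS0)
  lvl1: tbl 0x3F, slot 28 ⇒ 0x43007 (P1/RW1/US1/PS0)
  lvl2: tbl 0x43, slot 16 ⇒ 0x46007 (P1/RW1/US1/PS0)
  → PA=0x46B4B  (3 entries read)
#1 VA=0x3C1E000FF (r,user):
  lvl0: tbl 0x3B, slot 15 ⇒ 0x4A007 (P1/RW1/US1/PS0)
  lvl1: tbl 0x4A, slot 15 ⇒ 0x67000 (P0/RW0/US0/PS0)
  → PAGE_NOT_PRESENT  (2 entries read)
#2 VA=0x540000CC7 (w,kernel):
  lvl0: tbl 0x3B, slot 21 ⇒ 0x65000 (P0/RW0/US0/PS0)
  → PAGE_NOT_PRESENT  (1 entries read)

TLB: [["0x83810", "0x46"]]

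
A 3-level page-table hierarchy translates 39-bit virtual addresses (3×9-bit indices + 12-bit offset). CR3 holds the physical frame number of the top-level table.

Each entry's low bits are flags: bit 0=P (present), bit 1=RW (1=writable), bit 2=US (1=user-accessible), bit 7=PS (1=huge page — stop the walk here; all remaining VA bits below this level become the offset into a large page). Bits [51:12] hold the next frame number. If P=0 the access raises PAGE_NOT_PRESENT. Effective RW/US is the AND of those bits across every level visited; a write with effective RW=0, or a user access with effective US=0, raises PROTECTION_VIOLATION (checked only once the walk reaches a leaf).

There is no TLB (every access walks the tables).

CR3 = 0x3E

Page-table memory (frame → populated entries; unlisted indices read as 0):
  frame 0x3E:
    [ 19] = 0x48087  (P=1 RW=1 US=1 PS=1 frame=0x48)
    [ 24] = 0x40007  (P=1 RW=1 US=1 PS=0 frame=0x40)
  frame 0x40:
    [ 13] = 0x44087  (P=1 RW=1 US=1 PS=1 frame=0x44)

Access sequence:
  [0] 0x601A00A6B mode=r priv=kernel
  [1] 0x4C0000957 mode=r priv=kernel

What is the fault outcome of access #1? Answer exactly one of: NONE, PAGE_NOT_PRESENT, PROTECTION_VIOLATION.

Walk each access:
#0 VA=0x601A00A6B (r,kernel):
  L0 @0x3E[24] → 0x40007  P=1,RW=1,US=1,PS=0
  L1 @0x40[13] → 0x44087  P=1,RW=1,US=1,PS=1
  → PA=0x44A6B (huge @L1)  (2 entries read)
#1 VA=0x4C0000957 (r,kernel):
  L0 @0x3E[19] → 0x48087  P=1,RW=1,US=1,PS=1
  → PA=0x48957 (huge @L0)  (1 entries read)

Access #1 fault: NONE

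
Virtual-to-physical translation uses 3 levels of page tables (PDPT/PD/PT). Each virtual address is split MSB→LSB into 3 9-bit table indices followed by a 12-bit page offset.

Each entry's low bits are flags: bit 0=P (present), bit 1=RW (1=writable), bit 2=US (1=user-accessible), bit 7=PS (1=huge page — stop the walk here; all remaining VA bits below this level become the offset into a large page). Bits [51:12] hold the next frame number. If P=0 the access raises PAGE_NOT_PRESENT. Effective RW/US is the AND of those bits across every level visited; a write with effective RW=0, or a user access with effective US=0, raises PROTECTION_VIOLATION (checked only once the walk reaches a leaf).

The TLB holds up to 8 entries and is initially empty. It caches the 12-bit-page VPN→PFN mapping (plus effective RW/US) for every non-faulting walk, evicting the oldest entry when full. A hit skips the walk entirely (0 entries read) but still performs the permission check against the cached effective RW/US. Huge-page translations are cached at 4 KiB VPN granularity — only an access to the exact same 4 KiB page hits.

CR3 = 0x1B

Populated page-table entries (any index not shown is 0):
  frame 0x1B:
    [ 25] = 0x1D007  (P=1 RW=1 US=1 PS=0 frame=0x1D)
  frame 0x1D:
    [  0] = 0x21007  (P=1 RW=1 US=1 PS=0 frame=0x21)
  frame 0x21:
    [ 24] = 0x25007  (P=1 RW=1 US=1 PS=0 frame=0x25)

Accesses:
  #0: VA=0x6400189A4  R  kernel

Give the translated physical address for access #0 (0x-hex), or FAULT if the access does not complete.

Trace:
#0 VA=0x6400189A4 (r,kernel):
  [0] read 0x1B idx=25: raw=0x1D007 flags P=1 W=1 U=1 S=0
  [1] read 0x1D idx=0: raw=0x21007 flags P=1 W=1 U=1 S=0
  [2] read 0x21 idx=24: raw=0x25007 flags P=1 W=1 U=1 S=0
  ✓ 0x259A4  — 3 lookups

Access #0 PA: 0x259A4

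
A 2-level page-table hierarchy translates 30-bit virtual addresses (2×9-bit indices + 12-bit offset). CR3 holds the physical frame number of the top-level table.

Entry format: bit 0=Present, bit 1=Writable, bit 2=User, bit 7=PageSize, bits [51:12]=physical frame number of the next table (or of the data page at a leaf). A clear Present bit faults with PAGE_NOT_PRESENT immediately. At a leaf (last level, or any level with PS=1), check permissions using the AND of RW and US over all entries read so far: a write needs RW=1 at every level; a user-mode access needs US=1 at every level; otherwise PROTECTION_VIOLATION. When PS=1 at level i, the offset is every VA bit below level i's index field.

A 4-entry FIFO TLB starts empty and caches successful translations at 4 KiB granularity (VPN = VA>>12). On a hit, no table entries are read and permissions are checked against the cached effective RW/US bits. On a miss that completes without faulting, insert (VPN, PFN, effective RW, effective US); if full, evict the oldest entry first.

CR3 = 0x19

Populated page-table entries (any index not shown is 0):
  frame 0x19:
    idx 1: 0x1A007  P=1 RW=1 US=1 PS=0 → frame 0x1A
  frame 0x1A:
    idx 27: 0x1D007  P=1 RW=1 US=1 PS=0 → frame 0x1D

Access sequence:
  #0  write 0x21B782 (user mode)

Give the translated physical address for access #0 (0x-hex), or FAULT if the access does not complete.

Trace:
#0 VA=0x21B782 (w,user):
  lvl0: tbl 0x19, slot 1 ⇒ 0x1A007 (P1/RW1/US1/PS0)
  lvl1: tbl 0x1A, slot 27 ⇒ 0x1D007 (P1/RW1/US1/PS0)
  ⇒ phys 0x1D782  [2 reads]

Access #0 PA: 0x1D782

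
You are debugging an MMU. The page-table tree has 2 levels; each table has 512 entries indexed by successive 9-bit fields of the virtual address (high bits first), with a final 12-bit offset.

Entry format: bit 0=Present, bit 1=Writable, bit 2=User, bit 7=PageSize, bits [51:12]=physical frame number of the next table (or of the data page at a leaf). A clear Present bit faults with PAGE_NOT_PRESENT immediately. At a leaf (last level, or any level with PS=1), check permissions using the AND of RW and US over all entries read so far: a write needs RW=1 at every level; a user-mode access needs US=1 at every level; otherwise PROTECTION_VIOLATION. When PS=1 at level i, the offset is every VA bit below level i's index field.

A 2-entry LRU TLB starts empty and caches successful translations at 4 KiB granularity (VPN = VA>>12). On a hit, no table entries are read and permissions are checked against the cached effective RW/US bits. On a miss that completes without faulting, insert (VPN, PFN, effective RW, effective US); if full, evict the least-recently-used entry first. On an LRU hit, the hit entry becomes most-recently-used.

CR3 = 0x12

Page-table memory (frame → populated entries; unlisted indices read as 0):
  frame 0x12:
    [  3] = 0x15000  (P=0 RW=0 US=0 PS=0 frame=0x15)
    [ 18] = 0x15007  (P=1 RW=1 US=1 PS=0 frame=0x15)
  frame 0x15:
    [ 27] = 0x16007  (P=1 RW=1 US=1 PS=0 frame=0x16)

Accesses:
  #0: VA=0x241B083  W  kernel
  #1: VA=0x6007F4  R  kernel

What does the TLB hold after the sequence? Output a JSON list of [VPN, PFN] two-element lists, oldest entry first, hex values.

Walk each access:
#0 VA=0x241B083 (w,kernel):
  L0 @0x12[18] → 0x15007  P=1,RW=1,US=1,PS=0
  L1 @0x15[27] → 0x16007  P=1,RW=1,US=1,PS=0
  → PA=0x16083  (2 entries read)
#1 VA=0x6007F4 (r,kernel):
  L0 @0x12[3] → 0x15000  P=0,RW=0,US=0,PS=0
  → PAGE_NOT_PRESENT  (1 entries read)

TLB: [["0x241B", "0x16"]]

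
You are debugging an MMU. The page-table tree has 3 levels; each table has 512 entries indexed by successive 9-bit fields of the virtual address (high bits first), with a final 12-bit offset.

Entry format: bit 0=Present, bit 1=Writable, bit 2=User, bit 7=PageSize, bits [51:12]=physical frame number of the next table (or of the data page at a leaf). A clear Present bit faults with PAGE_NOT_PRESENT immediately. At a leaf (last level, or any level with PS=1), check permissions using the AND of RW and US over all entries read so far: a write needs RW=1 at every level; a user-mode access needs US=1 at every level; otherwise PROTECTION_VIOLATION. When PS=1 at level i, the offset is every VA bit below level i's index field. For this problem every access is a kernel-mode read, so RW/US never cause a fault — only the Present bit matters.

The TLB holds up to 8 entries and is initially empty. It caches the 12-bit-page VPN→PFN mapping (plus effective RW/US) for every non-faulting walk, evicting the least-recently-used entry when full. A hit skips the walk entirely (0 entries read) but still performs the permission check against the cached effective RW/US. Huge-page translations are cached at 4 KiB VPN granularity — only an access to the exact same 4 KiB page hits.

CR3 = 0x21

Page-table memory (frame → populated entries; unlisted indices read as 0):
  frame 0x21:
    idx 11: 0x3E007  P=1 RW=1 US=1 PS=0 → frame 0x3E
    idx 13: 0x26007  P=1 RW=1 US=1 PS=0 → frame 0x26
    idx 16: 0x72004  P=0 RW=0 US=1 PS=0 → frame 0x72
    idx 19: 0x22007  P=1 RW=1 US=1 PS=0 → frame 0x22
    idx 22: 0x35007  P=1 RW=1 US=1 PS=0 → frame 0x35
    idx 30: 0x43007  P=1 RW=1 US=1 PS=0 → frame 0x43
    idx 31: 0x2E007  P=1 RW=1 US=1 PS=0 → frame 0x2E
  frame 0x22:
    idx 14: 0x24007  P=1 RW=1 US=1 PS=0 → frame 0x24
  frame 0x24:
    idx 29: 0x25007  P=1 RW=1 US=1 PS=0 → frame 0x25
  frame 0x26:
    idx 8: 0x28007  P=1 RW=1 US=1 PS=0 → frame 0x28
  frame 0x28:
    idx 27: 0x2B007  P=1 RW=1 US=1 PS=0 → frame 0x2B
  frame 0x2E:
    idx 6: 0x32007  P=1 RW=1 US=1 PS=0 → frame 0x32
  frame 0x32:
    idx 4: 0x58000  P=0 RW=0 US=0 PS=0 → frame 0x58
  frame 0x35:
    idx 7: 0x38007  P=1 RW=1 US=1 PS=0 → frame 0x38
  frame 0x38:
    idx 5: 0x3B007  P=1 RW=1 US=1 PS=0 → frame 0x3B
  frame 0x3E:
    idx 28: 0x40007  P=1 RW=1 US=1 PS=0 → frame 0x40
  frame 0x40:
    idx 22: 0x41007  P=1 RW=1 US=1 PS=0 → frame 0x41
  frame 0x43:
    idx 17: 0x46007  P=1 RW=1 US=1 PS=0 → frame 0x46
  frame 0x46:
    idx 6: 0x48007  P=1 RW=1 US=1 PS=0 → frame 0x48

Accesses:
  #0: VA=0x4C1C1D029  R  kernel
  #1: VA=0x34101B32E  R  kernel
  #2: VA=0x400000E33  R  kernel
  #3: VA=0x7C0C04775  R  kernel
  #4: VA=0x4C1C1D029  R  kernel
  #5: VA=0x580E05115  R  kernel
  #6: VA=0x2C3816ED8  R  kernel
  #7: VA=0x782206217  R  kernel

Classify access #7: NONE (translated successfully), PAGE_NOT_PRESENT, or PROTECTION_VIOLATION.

Per-access translation:
#0 VA=0x4C1C1D029 (r,kernel):
  L0: frame=0x21 idx=19 entry=0x22007 [P=1 RW=1 US=1 PS=0]
  L1: frame=0x22 idx=14 entry=0x24007 [P=1 RW=1 US=1 PS=0]
  L2: frame=0x24 idx=29 entry=0x25007 [P=1 RW=1 US=1 PS=0]
  → PA=0x25029  (3 entries read)
#1 VA=0x34101B32E (r,kernel):
  L0: frame=0x21 idx=13 entry=0x26007 [P=1 RW=1 US=1 PS=0]
  L1: frame=0x26 idx=8 entry=0x28007 [P=1 RW=1 US=1 PS=0]
  L2: frame=0x28 idx=27 entry=0x2B007 [P=1 RW=1 US=1 PS=0]
  → PA=0x2B32E  (3 entries read)
#2 VA=0x400000E33 (r,kernel):
  L0: frame=0x21 idx=16 entry=0x72004 [P=0 RW=0 US=1 PS=0]
  ✗ PAGE_NOT_PRESENT  [1 reads]
#3 VA=0x7C0C04775 (r,kernel):
  L0: frame=0x21 idx=31 entry=0x2E007 [P=1 RW=1 US=1 PS=0]
  L1: frame=0x2E idx=6 entry=0x32007 [P=1 RW=1 US=1 PS=0]
  L2: frame=0x32 idx=4 entry=0x58000 [P=0 RW=0 US=0 PS=0]
  ✗ PAGE_NOT_PRESENT  [3 reads]
#4 VA=0x4C1C1D029 (r,kernel):
  TLB hit vpn=0x4C1C1D → PA=0x25029
#5 VA=0x580E05115 (r,kernel):
  L0: frame=0x21 idx=22 entry=0x35007 [P=1 RW=1 US=1 PS=0]
  L1: frame=0x35 idx=7 entry=0x38007 [P=1 RW=1 US=1 PS=0]
  L2: frame=0x38 idx=5 entry=0x3B007 [P=1 RW=1 US=1 PS=0]
  → PA=0x3B115  (3 entries read)
#6 VA=0x2C3816ED8 (r,kernel):
  L0: frame=0x21 idx=11 entry=0x3E007 [P=1 RW=1 US=1 PS=0]
  L1: frame=0x3E idx=28 entry=0x40007 [P=1 RW=1 US=1 PS=0]
  L2: frame=0x40 idx=22 entry=0x41007 [P=1 RW=1 US=1 PS=0]
  → PA=0x41ED8  (3 entries read)
#7 VA=0x782206217 (r,kernel):
  L0: frame=0x21 idx=30 entry=0x43007 [P=1 RW=1 US=1 PS=0]
  L1: frame=0x43 idx=17 entry=0x46007 [P=1 RW=1 US=1 PS=0]
  L2: frame=0x46 idx=6 entry=0x48007 [P=1 RW=1 US=1 PS=0]
  → PA=0x48217  (3 entries read)

Access #7 fault: NONE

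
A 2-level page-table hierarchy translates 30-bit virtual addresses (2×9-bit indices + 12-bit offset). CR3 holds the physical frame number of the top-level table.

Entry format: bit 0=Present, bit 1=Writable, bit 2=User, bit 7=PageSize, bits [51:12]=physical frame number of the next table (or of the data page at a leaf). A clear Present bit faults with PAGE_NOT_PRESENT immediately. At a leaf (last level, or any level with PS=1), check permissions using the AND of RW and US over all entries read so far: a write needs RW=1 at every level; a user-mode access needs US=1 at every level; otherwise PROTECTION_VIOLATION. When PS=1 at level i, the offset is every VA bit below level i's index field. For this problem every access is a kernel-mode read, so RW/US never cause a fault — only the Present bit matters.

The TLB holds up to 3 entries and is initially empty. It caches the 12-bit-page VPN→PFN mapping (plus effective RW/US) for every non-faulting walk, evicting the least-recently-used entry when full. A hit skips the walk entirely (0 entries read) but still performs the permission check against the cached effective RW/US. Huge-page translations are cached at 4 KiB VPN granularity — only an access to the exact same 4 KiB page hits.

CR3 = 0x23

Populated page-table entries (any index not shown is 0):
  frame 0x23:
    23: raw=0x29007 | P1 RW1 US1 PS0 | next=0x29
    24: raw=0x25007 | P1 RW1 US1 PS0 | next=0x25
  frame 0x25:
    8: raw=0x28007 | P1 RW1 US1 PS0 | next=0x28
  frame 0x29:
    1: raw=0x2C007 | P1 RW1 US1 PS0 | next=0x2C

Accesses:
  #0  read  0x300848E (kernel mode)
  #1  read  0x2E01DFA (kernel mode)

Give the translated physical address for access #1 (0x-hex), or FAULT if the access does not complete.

Trace:
#0 VA=0x300848E (r,kernel):
  L0 @0x23[24] → 0x25007  P=1,RW=1,US=1,PS=0
  L1 @0x25[8] → 0x28007  P=1,RW=1,US=1,PS=0
  ✓ 0x2848E  — 2 lookups
#1 VA=0x2E01DFA (r,kernel):
  L0 @0x23[23] → 0x29007  P=1,RW=1,US=1,PS=0
  L1 @0x29[1] → 0x2C007  P=1,RW=1,US=1,PS=0
  ✓ 0x2CDFA  — 2 lookups

Access #1 PA: 0x2CDFA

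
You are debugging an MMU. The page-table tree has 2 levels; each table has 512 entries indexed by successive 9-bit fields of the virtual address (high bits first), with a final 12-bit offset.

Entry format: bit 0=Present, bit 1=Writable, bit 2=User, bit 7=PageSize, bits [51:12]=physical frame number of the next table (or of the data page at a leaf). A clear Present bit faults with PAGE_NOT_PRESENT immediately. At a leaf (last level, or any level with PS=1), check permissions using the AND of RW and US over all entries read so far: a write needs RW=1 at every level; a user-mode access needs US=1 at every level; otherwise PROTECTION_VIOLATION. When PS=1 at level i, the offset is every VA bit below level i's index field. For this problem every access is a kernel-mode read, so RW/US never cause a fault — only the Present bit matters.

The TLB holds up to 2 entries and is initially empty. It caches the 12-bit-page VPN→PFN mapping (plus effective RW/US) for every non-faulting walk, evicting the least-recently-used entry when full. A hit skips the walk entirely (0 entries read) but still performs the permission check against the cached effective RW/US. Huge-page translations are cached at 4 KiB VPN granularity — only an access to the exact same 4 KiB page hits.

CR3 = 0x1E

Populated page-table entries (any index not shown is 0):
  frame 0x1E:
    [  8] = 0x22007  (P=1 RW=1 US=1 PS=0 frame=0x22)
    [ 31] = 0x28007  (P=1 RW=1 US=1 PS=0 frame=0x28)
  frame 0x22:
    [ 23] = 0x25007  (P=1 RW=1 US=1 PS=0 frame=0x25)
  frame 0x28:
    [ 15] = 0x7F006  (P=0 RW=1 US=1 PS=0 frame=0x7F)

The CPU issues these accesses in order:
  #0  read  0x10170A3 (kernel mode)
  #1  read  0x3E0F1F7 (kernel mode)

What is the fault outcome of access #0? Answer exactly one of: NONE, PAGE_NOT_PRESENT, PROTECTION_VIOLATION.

Trace:
#0 VA=0x10170A3 (r,kernel):
  [0] read 0x1E idx=8: raw=0x22007 flags P=1 W=1 U=1 S=0
  [1] read 0x22 idx=23: raw=0x25007 flags P=1 W=1 U=1 S=0
  ⇒ phys 0x250A3  [2 reads]
#1 VA=0x3E0F1F7 (r,kernel):
  [0] read 0x1E idx=31: raw=0x28007 flags P=1 W=1 U=1 S=0
  [1] read 0x28 idx=15: raw=0x7F006 flags P=0 W=1 U=1 S=0
  ✗ PAGE_NOT_PRESENT  [2 reads]

Access #0 fault: NONE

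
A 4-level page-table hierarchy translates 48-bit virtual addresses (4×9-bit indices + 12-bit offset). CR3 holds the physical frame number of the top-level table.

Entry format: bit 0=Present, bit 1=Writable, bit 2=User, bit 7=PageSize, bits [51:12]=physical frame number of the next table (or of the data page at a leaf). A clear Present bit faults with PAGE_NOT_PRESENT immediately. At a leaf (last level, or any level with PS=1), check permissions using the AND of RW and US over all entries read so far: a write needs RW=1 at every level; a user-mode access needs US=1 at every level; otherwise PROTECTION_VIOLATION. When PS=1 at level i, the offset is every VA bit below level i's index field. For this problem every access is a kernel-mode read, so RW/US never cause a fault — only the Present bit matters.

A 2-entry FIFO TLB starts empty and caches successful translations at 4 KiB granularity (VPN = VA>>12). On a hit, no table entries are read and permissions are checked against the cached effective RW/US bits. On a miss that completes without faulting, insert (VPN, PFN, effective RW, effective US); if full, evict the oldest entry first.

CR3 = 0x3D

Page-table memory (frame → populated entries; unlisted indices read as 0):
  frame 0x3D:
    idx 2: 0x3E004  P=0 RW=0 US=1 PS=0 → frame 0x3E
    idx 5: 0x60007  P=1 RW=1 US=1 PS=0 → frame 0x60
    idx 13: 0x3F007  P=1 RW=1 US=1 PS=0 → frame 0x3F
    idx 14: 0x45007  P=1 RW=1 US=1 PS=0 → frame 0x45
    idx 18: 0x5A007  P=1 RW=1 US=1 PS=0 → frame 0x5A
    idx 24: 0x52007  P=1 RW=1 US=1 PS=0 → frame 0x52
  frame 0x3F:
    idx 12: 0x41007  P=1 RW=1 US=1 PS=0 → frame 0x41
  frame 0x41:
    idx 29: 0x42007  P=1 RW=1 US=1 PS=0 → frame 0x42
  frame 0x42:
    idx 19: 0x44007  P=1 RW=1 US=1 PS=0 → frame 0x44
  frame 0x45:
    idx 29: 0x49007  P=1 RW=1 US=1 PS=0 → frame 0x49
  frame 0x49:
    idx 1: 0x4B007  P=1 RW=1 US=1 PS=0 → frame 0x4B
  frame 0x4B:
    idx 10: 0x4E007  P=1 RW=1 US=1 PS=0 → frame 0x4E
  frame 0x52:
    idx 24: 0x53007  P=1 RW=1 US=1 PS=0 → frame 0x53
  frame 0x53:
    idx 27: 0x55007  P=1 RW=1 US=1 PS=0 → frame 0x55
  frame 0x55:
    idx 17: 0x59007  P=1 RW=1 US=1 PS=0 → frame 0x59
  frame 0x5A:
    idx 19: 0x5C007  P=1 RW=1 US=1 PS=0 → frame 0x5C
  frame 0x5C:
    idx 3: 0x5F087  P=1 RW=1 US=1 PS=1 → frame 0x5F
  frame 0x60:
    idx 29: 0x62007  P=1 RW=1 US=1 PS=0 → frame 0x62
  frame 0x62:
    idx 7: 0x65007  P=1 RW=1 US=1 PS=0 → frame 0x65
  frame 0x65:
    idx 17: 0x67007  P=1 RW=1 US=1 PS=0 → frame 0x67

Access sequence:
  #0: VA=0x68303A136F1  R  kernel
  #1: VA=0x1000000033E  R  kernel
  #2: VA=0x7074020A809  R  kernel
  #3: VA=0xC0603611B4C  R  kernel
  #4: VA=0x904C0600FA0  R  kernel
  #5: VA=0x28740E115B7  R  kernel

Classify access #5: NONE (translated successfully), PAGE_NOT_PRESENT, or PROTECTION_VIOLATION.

Walk each access:
#0 VA=0x68303A136F1 (r,kernel):
  L0 @0x3D[13] → 0x3F007  P=1,RW=1,US=1,PS=0
  L1 @0x3F[12] → 0x41007  P=1,RW=1,US=1,PS=0
  L2 @0x41[29] → 0x42007  P=1,RW=1,US=1,PS=0
  L3 @0x42[19] → 0x44007  P=1,RW=1,US=1,PS=0
  ✓ 0x446F1  — 4 lookups
#1 VA=0x1000000033E (r,kernel):
  L0 @0x3D[2] → 0x3E004  P=0,RW=0,US=1,PS=0
  ✗ PAGE_NOT_PRESENT  [1 reads]
#2 VA=0x7074020A809 (r,kernel):
  L0 @0x3D[14] → 0x45007  P=1,RW=1,US=1,PS=0
  L1 @0x45[29] → 0x49007  P=1,RW=1,US=1,PS=0
  L2 @0x49[1] → 0x4B007  P=1,RW=1,US=1,PS=0
  L3 @0x4B[10] → 0x4E007  P=1,RW=1,US=1,PS=0
  ✓ 0x4E809  — 4 lookups
#3 VA=0xC0603611B4C (r,kernel):
  L0 @0x3D[24] → 0x52007  P=1,RW=1,US=1,PS=0
  L1 @0x52[24] → 0x53007  P=1,RW=1,US=1,PS=0
  L2 @0x53[27] → 0x55007  P=1,RW=1,US=1,PS=0
  L3 @0x55[17] → 0x59007  P=1,RW=1,US=1,PS=0
  ✓ 0x59B4C  — 4 lookups
#4 VA=0x904C0600FA0 (r,kernel):
  L0 @0x3D[18] → 0x5A007  P=1,RW=1,US=1,PS=0
  L1 @0x5A[19] → 0x5C007  P=1,RW=1,US=1,PS=0
  L2 @0x5C[3] → 0x5F087  P=1,RW=1,US=1,PS=1
  ✓ 0x5FFA0 (huge @L2)  — 3 lookups
#5 VA=0x28740E115B7 (r,kernel):
  L0 @0x3D[5] → 0x60007  P=1,RW=1,US=1,PS=0
  L1 @0x60[29] → 0x62007  P=1,RW=1,US=1,PS=0
  L2 @0x62[7] → 0x65007  P=1,RW=1,US=1,PS=0
  L3 @0x65[17] → 0x67007  P=1,RW=1,US=1,PS=0
  ✓ 0x675B7  — 4 lookups

Access #5 fault: NONE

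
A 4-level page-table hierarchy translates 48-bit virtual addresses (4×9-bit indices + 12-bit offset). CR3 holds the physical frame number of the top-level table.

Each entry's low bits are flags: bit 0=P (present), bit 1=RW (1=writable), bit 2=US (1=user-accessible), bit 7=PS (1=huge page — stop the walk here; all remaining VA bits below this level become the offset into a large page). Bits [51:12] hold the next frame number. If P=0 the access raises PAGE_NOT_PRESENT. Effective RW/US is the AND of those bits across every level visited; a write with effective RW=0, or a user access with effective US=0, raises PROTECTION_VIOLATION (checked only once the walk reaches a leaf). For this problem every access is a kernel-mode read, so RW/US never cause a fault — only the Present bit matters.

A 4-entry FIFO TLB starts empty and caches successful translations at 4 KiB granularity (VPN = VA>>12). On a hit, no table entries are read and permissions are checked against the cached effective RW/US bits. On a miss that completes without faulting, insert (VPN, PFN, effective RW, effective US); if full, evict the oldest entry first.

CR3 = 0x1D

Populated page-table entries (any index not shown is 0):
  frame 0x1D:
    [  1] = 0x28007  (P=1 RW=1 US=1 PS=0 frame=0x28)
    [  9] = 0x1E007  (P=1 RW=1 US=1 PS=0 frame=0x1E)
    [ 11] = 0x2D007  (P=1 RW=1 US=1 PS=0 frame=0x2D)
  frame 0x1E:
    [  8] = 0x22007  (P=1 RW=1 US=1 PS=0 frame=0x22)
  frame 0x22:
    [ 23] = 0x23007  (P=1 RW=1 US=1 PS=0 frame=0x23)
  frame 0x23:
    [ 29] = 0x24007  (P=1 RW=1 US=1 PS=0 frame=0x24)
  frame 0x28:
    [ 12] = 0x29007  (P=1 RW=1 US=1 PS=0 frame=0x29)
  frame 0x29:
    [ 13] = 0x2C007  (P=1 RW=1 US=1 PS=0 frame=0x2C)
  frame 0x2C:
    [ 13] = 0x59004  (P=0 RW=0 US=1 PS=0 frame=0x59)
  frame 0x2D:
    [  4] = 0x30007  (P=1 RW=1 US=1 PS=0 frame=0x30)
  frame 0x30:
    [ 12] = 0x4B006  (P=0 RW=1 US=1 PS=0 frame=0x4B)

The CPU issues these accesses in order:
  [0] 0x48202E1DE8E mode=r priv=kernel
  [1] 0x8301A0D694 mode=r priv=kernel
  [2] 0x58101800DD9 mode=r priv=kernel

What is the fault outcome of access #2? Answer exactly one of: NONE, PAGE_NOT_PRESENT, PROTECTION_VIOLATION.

Walk each access:
#0 VA=0x48202E1DE8E (r,kernel):
  [0] read 0x1D idx=9: raw=0x1E007 flags P=1 W=1 U=1 S=0
  [1] read 0x1E idx=8: raw=0x22007 flags P=1 W=1 U=1 S=0
  [2] read 0x22 idx=23: raw=0x23007 flags P=1 W=1 U=1 S=0
  [3] read 0x23 idx=29: raw=0x24007 flags P=1 W=1 U=1 S=0
  ⇒ phys 0x24E8E  [4 reads]
#1 VA=0x8301A0D694 (r,kernel):
  [0] read 0x1D idx=1: raw=0x28007 flags P=1 W=1 U=1 S=0
  [1] read 0x28 idx=12: raw=0x29007 flags P=1 W=1 U=1 S=0
  [2] read 0x29 idx=13: raw=0x2C007 flags P=1 W=1 U=1 S=0
  [3] read 0x2C idx=13: raw=0x59004 flags P=0 W=0 U=1 S=0
  ✗ PAGE_NOT_PRESENT  [4 reads]
#2 VA=0x58101800DD9 (r,kernel):
  [0] read 0x1D idx=11: raw=0x2D007 flags P=1 W=1 U=1 S=0
  [1] read 0x2D idx=4: raw=0x30007 flags P=1 W=1 U=1 S=0
  [2] read 0x30 idx=12: raw=0x4B006 flags P=0 W=1 U=1 S=0
  ✗ PAGE_NOT_PRESENT  [3 reads]

Access #2 fault: PAGE_NOT_PRESENT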